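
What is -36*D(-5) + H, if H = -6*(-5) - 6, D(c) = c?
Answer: 204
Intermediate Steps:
H = 24 (H = 30 - 6 = 24)
-36*D(-5) + H = -36*(-5) + 24 = 180 + 24 = 204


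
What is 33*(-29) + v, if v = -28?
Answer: -985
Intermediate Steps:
33*(-29) + v = 33*(-29) - 28 = -957 - 28 = -985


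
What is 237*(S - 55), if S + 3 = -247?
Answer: -72285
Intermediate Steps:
S = -250 (S = -3 - 247 = -250)
237*(S - 55) = 237*(-250 - 55) = 237*(-305) = -72285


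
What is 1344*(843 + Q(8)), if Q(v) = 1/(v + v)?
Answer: 1133076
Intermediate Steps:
Q(v) = 1/(2*v)
1344*(843 + Q(8)) = 1344*(843 + (1/2)/8) = 1344*(843 + (1/2)*(1/8)) = 1344*(843 + 1/16) = 1344*(13489/16) = 1133076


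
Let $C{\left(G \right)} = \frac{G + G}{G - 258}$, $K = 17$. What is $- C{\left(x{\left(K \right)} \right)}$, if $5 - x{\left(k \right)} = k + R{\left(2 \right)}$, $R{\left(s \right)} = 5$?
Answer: $- \frac{34}{275} \approx -0.12364$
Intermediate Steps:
$x{\left(k \right)} = - k$ ($x{\left(k \right)} = 5 - \left(k + 5\right) = 5 - \left(5 + k\right) = - k$)
$C{\left(G \right)} = \frac{2 G}{-258 + G}$
$- C{\left(x{\left(K \right)} \right)} = - \frac{2 \left(\left(-1\right) 17\right)}{-258 - 17} = - \frac{2 \left(-17\right)}{-258 - 17} = - \frac{2 \left(-17\right)}{-275} = - \frac{2 \left(-17\right) \left(-1\right)}{275} = \left(-1\right) \frac{34}{275} = - \frac{34}{275}$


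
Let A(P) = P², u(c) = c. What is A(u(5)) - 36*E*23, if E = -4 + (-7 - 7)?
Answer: 14929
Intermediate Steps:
E = -18 (E = -4 - 14 = -18)
A(u(5)) - 36*E*23 = 5² - 36*(-18)*23 = 25 + 648*23 = 25 + 14904 = 14929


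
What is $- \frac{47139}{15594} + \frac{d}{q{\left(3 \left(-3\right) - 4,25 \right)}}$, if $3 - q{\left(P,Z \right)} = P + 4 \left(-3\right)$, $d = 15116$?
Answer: $\frac{19533251}{36386} \approx 536.83$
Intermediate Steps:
$q{\left(P,Z \right)} = 15 - P$ ($q{\left(P,Z \right)} = 3 - \left(P + 4 \left(-3\right)\right) = 3 - \left(P - 12\right) = 3 - \left(-12 + P\right) = 15 - P$)
$- \frac{47139}{15594} + \frac{d}{q{\left(3 \left(-3\right) - 4,25 \right)}} = - \frac{47139}{15594} + \frac{15116}{15 - \left(3 \left(-3\right) - 4\right)} = \left(-47139\right) \frac{1}{15594} + \frac{15116}{15 - \left(-9 - 4\right)} = - \frac{15713}{5198} + \frac{15116}{15 - -13} = - \frac{15713}{5198} + \frac{15116}{15 + 13} = - \frac{15713}{5198} + \frac{15116}{28} = - \frac{15713}{5198} + 15116 \cdot \frac{1}{28} = - \frac{15713}{5198} + \frac{3779}{7} = \frac{19533251}{36386}$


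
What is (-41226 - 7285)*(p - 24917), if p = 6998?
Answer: 869268609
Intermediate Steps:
(-41226 - 7285)*(p - 24917) = (-41226 - 7285)*(6998 - 24917) = -48511*(-17919) = 869268609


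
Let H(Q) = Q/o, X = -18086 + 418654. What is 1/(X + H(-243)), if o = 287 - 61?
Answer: 226/90528125 ≈ 2.4965e-6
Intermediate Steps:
o = 226
X = 400568
H(Q) = Q/226
1/(X + H(-243)) = 1/(400568 + (1/226)*(-243)) = 1/(400568 - 243/226) = 1/(90528125/226) = 226/90528125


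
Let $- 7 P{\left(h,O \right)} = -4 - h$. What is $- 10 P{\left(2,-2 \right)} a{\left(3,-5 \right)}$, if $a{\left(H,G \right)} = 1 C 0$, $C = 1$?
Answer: $0$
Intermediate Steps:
$a{\left(H,G \right)} = 0$ ($a{\left(H,G \right)} = 1 \cdot 1 \cdot 0 = 1 \cdot 0 = 0$)
$P{\left(h,O \right)} = \frac{4}{7} + \frac{h}{7}$ ($P{\left(h,O \right)} = - \frac{-4 - h}{7} = \frac{4}{7} + \frac{h}{7}$)
$- 10 P{\left(2,-2 \right)} a{\left(3,-5 \right)} = - 10 \left(\frac{4}{7} + \frac{1}{7} \cdot 2\right) 0 = - 10 \left(\frac{4}{7} + \frac{2}{7}\right) 0 = \left(-10\right) \frac{6}{7} \cdot 0 = \left(- \frac{60}{7}\right) 0 = 0$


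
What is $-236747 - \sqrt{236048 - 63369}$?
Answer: $-236747 - \sqrt{172679} \approx -2.3716 \cdot 10^{5}$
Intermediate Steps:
$-236747 - \sqrt{236048 - 63369} = -236747 - \sqrt{172679}$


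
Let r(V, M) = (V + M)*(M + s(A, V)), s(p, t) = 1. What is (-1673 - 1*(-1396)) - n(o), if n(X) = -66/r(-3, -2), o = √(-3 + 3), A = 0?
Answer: -1319/5 ≈ -263.80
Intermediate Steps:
o = 0 (o = √0 = 0)
r(V, M) = (1 + M)*(M + V) (r(V, M) = (V + M)*(M + 1) = (M + V)*(1 + M) = (1 + M)*(M + V))
n(X) = -66/5 (n(X) = -66/(-2 - 3 + (-2)² - 2*(-3)) = -66/(-2 - 3 + 4 + 6) = -66/5)
(-1673 - 1*(-1396)) - n(o) = (-1673 - 1*(-1396)) - 1*(-66/5) = (-1673 + 1396) + 66/5 = -277 + 66/5 = -1319/5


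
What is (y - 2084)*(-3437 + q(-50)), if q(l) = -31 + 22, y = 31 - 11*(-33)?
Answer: 5823740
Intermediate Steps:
y = 394 (y = 31 + 363 = 394)
q(l) = -9
(y - 2084)*(-3437 + q(-50)) = (394 - 2084)*(-3437 - 9) = -1690*(-3446) = 5823740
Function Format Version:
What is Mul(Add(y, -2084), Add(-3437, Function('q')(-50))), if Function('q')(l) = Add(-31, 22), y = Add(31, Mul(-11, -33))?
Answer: 5823740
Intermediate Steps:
y = 394 (y = Add(31, 363) = 394)
Function('q')(l) = -9
Mul(Add(y, -2084), Add(-3437, Function('q')(-50))) = Mul(Add(394, -2084), Add(-3437, -9)) = Mul(-1690, -3446) = 5823740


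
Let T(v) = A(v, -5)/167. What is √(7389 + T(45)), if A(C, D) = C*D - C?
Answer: 3*√22891859/167 ≈ 85.950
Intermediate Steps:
A(C, D) = -C + C*D
T(v) = -6*v/167 (T(v) = (v*(-1 - 5))/167 = (v*(-6))*(1/167) = -6*v*(1/167) = -6*v/167)
√(7389 + T(45)) = √(7389 - 6/167*45) = √(7389 - 270/167) = √(1233693/167) = 3*√22891859/167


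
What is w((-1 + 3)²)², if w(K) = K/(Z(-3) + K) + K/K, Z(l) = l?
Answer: 25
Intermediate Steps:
w(K) = 1 + K/(-3 + K) (w(K) = K/(-3 + K) + K/K = K/(-3 + K) + 1 = 1 + K/(-3 + K))
w((-1 + 3)²)² = ((-3 + 2*(-1 + 3)²)/(-3 + (-1 + 3)²))² = ((-3 + 2*2²)/(-3 + 2²))² = ((-3 + 2*4)/(-3 + 4))² = ((-3 + 8)/1)² = (1*5)² = 5² = 25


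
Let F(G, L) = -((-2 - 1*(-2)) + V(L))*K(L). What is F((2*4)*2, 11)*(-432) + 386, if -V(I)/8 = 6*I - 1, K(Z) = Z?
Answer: -2470654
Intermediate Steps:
V(I) = 8 - 48*I (V(I) = -8*(6*I - 1) = -8*(-1 + 6*I) = 8 - 48*I)
F(G, L) = -L*(8 - 48*L) (F(G, L) = -((-2 - 1*(-2)) + (8 - 48*L))*L = -((-2 + 2) + (8 - 48*L))*L = -(0 + (8 - 48*L))*L = -(8 - 48*L)*L = -L*(8 - 48*L))
F((2*4)*2, 11)*(-432) + 386 = (8*11*(-1 + 6*11))*(-432) + 386 = (8*11*(-1 + 66))*(-432) + 386 = (8*11*65)*(-432) + 386 = 5720*(-432) + 386 = -2471040 + 386 = -2470654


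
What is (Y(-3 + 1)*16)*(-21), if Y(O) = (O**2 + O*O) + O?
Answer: -2016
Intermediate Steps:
Y(O) = O + 2*O**2 (Y(O) = (O**2 + O**2) + O = 2*O**2 + O = O + 2*O**2)
(Y(-3 + 1)*16)*(-21) = (((-3 + 1)*(1 + 2*(-3 + 1)))*16)*(-21) = (-2*(1 + 2*(-2))*16)*(-21) = (-2*(1 - 4)*16)*(-21) = (-2*(-3)*16)*(-21) = (6*16)*(-21) = 96*(-21) = -2016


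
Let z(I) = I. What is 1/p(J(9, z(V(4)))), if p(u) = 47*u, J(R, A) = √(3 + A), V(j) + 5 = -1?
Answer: -I*√3/141 ≈ -0.012284*I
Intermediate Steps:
V(j) = -6 (V(j) = -5 - 1 = -6)
1/p(J(9, z(V(4)))) = 1/(47*√(3 - 6)) = 1/(47*√(-3)) = 1/(47*(I*√3)) = 1/(47*I*√3) = -I*√3/141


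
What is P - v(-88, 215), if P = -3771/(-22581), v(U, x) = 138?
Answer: -345823/2509 ≈ -137.83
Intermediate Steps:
P = 419/2509 (P = -3771*(-1/22581) = 419/2509 ≈ 0.16700)
P - v(-88, 215) = 419/2509 - 1*138 = 419/2509 - 138 = -345823/2509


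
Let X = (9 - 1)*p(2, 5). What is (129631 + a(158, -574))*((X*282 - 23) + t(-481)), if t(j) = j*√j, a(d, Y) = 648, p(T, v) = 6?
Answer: 1760460127 - 62664199*I*√481 ≈ 1.7605e+9 - 1.3743e+9*I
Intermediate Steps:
X = 48 (X = (9 - 1)*6 = 8*6 = 48)
t(j) = j^(3/2)
(129631 + a(158, -574))*((X*282 - 23) + t(-481)) = (129631 + 648)*((48*282 - 23) + (-481)^(3/2)) = 130279*((13536 - 23) - 481*I*√481) = 130279*(13513 - 481*I*√481) = 1760460127 - 62664199*I*√481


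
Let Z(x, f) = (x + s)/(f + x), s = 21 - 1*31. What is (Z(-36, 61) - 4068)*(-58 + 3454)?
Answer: -345529416/25 ≈ -1.3821e+7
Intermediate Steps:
s = -10 (s = 21 - 31 = -10)
Z(x, f) = (-10 + x)/(f + x) (Z(x, f) = (x - 10)/(f + x) = (-10 + x)/(f + x))
(Z(-36, 61) - 4068)*(-58 + 3454) = ((-10 - 36)/(61 - 36) - 4068)*(-58 + 3454) = (-46/25 - 4068)*3396 = -101746/25*3396 = -345529416/25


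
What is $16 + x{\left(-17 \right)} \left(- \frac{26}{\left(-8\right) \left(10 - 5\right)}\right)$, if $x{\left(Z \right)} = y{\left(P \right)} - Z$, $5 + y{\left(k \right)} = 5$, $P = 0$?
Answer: $\frac{541}{20} \approx 27.05$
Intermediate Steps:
$y{\left(k \right)} = 0$ ($y{\left(k \right)} = -5 + 5 = 0$)
$x{\left(Z \right)} = - Z$ ($x{\left(Z \right)} = 0 - Z = - Z$)
$16 + x{\left(-17 \right)} \left(- \frac{26}{\left(-8\right) \left(10 - 5\right)}\right) = 16 + \left(-1\right) \left(-17\right) \left(- \frac{26}{\left(-8\right) \left(10 - 5\right)}\right) = 16 + 17 \left(- \frac{26}{\left(-8\right) 5}\right) = 16 + 17 \left(- \frac{26}{-40}\right) = 16 + 17 \left(\left(-26\right) \left(- \frac{1}{40}\right)\right) = 16 + 17 \cdot \frac{13}{20} = 16 + \frac{221}{20} = \frac{541}{20}$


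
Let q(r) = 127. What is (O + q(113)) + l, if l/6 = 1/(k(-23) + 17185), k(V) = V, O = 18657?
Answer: 161185507/8581 ≈ 18784.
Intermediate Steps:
l = 3/8581 (l = 6/(-23 + 17185) = 6/17162 = 6*(1/17162) = 3/8581 ≈ 0.00034961)
(O + q(113)) + l = (18657 + 127) + 3/8581 = 18784 + 3/8581 = 161185507/8581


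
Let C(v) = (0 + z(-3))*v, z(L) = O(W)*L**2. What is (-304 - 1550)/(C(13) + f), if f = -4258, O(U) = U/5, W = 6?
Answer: 4635/10294 ≈ 0.45026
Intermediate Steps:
O(U) = U/5 (O(U) = U*(1/5) = U/5)
z(L) = 6*L**2/5 (z(L) = ((1/5)*6)*L**2 = 6*L**2/5)
C(v) = 54*v/5 (C(v) = (0 + (6/5)*(-3)**2)*v = (0 + (6/5)*9)*v = (0 + 54/5)*v = 54*v/5)
(-304 - 1550)/(C(13) + f) = (-304 - 1550)/((54/5)*13 - 4258) = -1854/(702/5 - 4258) = -1854/(-20588/5) = -1854*(-5/20588) = 4635/10294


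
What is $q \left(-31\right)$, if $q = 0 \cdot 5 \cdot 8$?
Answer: $0$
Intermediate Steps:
$q = 0$ ($q = 0 \cdot 8 = 0$)
$q \left(-31\right) = 0 \left(-31\right) = 0$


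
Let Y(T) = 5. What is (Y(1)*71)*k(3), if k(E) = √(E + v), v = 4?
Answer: 355*√7 ≈ 939.24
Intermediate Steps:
k(E) = √(4 + E) (k(E) = √(E + 4) = √(4 + E))
(Y(1)*71)*k(3) = (5*71)*√(4 + 3) = 355*√7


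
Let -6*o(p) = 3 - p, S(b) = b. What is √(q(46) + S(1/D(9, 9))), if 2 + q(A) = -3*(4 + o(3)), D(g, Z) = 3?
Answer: I*√123/3 ≈ 3.6968*I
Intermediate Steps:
o(p) = -½ + p/6 (o(p) = -(3 - p)/6 = -½ + p/6)
q(A) = -14 (q(A) = -2 - 3*(4 + (-½ + (⅙)*3)) = -2 - 3*(4 + (-½ + ½)) = -2 - 3*(4 + 0) = -2 - 3*4 = -2 - 12 = -14)
√(q(46) + S(1/D(9, 9))) = √(-14 + 1/3) = √(-14 + ⅓) = √(-41/3) = I*√123/3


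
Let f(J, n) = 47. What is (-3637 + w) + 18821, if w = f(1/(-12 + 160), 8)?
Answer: 15231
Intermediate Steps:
w = 47
(-3637 + w) + 18821 = (-3637 + 47) + 18821 = -3590 + 18821 = 15231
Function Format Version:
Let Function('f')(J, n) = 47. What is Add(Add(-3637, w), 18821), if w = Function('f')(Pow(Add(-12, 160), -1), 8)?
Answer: 15231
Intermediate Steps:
w = 47
Add(Add(-3637, w), 18821) = Add(Add(-3637, 47), 18821) = Add(-3590, 18821) = 15231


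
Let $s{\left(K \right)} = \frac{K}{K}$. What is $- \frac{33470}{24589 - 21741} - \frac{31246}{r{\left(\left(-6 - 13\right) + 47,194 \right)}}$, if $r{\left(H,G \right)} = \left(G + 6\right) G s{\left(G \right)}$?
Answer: $- \frac{43363269}{3453200} \approx -12.557$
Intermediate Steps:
$s{\left(K \right)} = 1$
$r{\left(H,G \right)} = G \left(6 + G\right)$ ($r{\left(H,G \right)} = \left(G + 6\right) G 1 = \left(6 + G\right) G 1 = G \left(6 + G\right) 1 = G \left(6 + G\right)$)
$- \frac{33470}{24589 - 21741} - \frac{31246}{r{\left(\left(-6 - 13\right) + 47,194 \right)}} = - \frac{33470}{24589 - 21741} - \frac{31246}{194 \left(6 + 194\right)} = - \frac{33470}{2848} - \frac{31246}{194 \cdot 200} = \left(-33470\right) \frac{1}{2848} - \frac{31246}{38800} = - \frac{16735}{1424} - \frac{15623}{19400} = - \frac{43363269}{3453200}$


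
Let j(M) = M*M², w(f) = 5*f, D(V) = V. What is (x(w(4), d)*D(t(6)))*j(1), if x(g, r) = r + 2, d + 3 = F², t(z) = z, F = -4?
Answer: 90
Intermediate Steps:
d = 13 (d = -3 + (-4)² = -3 + 16 = 13)
x(g, r) = 2 + r
j(M) = M³
(x(w(4), d)*D(t(6)))*j(1) = ((2 + 13)*6)*1³ = (15*6)*1 = 90*1 = 90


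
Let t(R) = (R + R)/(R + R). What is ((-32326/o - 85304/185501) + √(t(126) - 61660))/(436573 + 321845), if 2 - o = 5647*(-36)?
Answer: -555673731/680973415268926 + I*√6851/252806 ≈ -8.16e-7 + 0.00032741*I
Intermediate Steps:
o = 203294 (o = 2 - 5647*(-36) = 2 - 1*(-203292) = 2 + 203292 = 203294)
t(R) = 1 (t(R) = (2*R)/((2*R)) = (2*R)*(1/(2*R)) = 1)
((-32326/o - 85304/185501) + √(t(126) - 61660))/(436573 + 321845) = ((-32326/203294 - 85304/185501) + √(1 - 61660))/(436573 + 321845) = ((-32326*1/203294 - 85304*1/185501) + √(-61659))/758418 = ((-2309/14521 - 85304/185501) + 3*I*√6851)*(1/758418) = (-1667021193/2693660021 + 3*I*√6851)*(1/758418) = -555673731/680973415268926 + I*√6851/252806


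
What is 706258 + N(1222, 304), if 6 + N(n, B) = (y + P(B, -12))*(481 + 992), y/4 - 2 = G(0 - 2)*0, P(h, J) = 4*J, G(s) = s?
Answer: 647332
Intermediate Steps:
y = 8 (y = 8 + 4*((0 - 2)*0) = 8 + 4*(-2*0) = 8 + 4*0 = 8 + 0 = 8)
N(n, B) = -58926 (N(n, B) = -6 + (8 + 4*(-12))*(481 + 992) = -6 + (8 - 48)*1473 = -6 - 40*1473 = -6 - 58920 = -58926)
706258 + N(1222, 304) = 706258 - 58926 = 647332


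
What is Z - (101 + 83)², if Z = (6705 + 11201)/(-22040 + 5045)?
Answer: -575400626/16995 ≈ -33857.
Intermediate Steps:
Z = -17906/16995 (Z = 17906/(-16995) = 17906*(-1/16995) = -17906/16995 ≈ -1.0536)
Z - (101 + 83)² = -17906/16995 - (101 + 83)² = -17906/16995 - 1*184² = -17906/16995 - 1*33856 = -17906/16995 - 33856 = -575400626/16995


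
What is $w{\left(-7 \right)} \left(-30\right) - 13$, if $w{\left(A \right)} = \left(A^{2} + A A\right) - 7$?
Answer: $-2743$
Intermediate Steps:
$w{\left(A \right)} = -7 + 2 A^{2}$ ($w{\left(A \right)} = \left(A^{2} + A^{2}\right) - 7 = 2 A^{2} - 7 = -7 + 2 A^{2}$)
$w{\left(-7 \right)} \left(-30\right) - 13 = \left(-7 + 2 \left(-7\right)^{2}\right) \left(-30\right) - 13 = \left(-7 + 2 \cdot 49\right) \left(-30\right) - 13 = \left(-7 + 98\right) \left(-30\right) - 13 = 91 \left(-30\right) - 13 = -2730 - 13 = -2743$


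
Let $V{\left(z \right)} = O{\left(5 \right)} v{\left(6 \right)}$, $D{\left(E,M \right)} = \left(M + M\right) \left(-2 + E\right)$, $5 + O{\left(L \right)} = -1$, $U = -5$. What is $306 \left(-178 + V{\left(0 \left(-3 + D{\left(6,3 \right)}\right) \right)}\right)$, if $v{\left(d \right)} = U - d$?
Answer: $-34272$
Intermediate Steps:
$O{\left(L \right)} = -6$ ($O{\left(L \right)} = -5 - 1 = -6$)
$v{\left(d \right)} = -5 - d$
$D{\left(E,M \right)} = 2 M \left(-2 + E\right)$
$V{\left(z \right)} = 66$ ($V{\left(z \right)} = - 6 \left(-5 - 6\right) = \left(-6\right) \left(-11\right) = 66$)
$306 \left(-178 + V{\left(0 \left(-3 + D{\left(6,3 \right)}\right) \right)}\right) = 306 \left(-178 + 66\right) = 306 \left(-112\right) = -34272$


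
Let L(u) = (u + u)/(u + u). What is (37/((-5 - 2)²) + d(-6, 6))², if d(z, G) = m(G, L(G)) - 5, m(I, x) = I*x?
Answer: 7396/2401 ≈ 3.0804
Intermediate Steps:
L(u) = 1 (L(u) = (2*u)/((2*u)) = (2*u)*(1/(2*u)) = 1)
d(z, G) = -5 + G (d(z, G) = G*1 - 5 = G - 5 = -5 + G)
(37/((-5 - 2)²) + d(-6, 6))² = (37/((-5 - 2)²) + (-5 + 6))² = (37/((-7)²) + 1)² = (37/49 + 1)² = (86/49)² = 7396/2401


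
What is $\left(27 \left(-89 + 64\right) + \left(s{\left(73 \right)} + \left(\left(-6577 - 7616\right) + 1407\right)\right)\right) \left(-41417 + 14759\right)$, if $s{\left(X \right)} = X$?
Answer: $356897304$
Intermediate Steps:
$\left(27 \left(-89 + 64\right) + \left(s{\left(73 \right)} + \left(\left(-6577 - 7616\right) + 1407\right)\right)\right) \left(-41417 + 14759\right) = \left(27 \left(-89 + 64\right) + \left(73 + \left(\left(-6577 - 7616\right) + 1407\right)\right)\right) \left(-41417 + 14759\right) = \left(27 \left(-25\right) + \left(73 + \left(-14193 + 1407\right)\right)\right) \left(-26658\right) = \left(-675 + \left(73 - 12786\right)\right) \left(-26658\right) = \left(-675 - 12713\right) \left(-26658\right) = \left(-13388\right) \left(-26658\right) = 356897304$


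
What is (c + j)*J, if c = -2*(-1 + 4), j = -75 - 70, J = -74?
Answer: 11174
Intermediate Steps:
j = -145
c = -6 (c = -2*3 = -6)
(c + j)*J = (-6 - 145)*(-74) = -151*(-74) = 11174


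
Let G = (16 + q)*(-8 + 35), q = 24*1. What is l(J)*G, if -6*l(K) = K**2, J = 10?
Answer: -18000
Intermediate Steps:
q = 24
l(K) = -K**2/6
G = 1080 (G = (16 + 24)*(-8 + 35) = 40*27 = 1080)
l(J)*G = -1/6*10**2*1080 = -1/6*100*1080 = -50/3*1080 = -18000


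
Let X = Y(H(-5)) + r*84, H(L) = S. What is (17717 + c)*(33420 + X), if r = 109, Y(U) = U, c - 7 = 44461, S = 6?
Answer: 2647961670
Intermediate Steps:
c = 44468 (c = 7 + 44461 = 44468)
H(L) = 6
X = 9162 (X = 6 + 109*84 = 6 + 9156 = 9162)
(17717 + c)*(33420 + X) = (17717 + 44468)*(33420 + 9162) = 62185*42582 = 2647961670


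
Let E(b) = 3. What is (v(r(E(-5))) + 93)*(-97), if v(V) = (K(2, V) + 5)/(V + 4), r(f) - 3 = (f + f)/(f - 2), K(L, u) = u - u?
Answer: -117758/13 ≈ -9058.3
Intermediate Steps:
K(L, u) = 0
r(f) = 3 + 2*f/(-2 + f) (r(f) = 3 + (f + f)/(f - 2) = 3 + (2*f)/(-2 + f) = 3 + 2*f/(-2 + f))
v(V) = 5/(4 + V) (v(V) = (0 + 5)/(V + 4) = 5/(4 + V))
(v(r(E(-5))) + 93)*(-97) = (5/(4 + (-6 + 5*3)/(-2 + 3)) + 93)*(-97) = (5/(4 + (-6 + 15)/1) + 93)*(-97) = (5/(4 + 1*9) + 93)*(-97) = (5/(4 + 9) + 93)*(-97) = (5/13 + 93)*(-97) = (1214/13)*(-97) = -117758/13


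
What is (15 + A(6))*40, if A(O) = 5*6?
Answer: 1800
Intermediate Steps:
A(O) = 30
(15 + A(6))*40 = (15 + 30)*40 = 45*40 = 1800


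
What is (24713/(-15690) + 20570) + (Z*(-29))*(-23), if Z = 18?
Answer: 511092727/15690 ≈ 32574.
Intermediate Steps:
(24713/(-15690) + 20570) + (Z*(-29))*(-23) = (24713/(-15690) + 20570) + (18*(-29))*(-23) = (24713*(-1/15690) + 20570) - 522*(-23) = (-24713/15690 + 20570) + 12006 = 322718587/15690 + 12006 = 511092727/15690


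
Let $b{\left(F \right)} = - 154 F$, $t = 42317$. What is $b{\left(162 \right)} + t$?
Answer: $17369$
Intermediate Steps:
$b{\left(162 \right)} + t = \left(-154\right) 162 + 42317 = -24948 + 42317 = 17369$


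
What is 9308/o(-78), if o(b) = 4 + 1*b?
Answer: -4654/37 ≈ -125.78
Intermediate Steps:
o(b) = 4 + b
9308/o(-78) = 9308/(4 - 78) = 9308/(-74) = 9308*(-1/74) = -4654/37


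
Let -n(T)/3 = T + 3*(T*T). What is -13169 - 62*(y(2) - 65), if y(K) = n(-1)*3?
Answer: -8023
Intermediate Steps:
n(T) = -9*T² - 3*T (n(T) = -3*(T + 3*(T*T)) = -3*(T + 3*T²) = -9*T² - 3*T)
y(K) = -18 (y(K) = -3*(-1)*(1 + 3*(-1))*3 = -3*(-1)*(1 - 3)*3 = -3*(-1)*(-2)*3 = -6*3 = -18)
-13169 - 62*(y(2) - 65) = -13169 - 62*(-18 - 65) = -13169 - 62*(-83) = -13169 - 1*(-5146) = -13169 + 5146 = -8023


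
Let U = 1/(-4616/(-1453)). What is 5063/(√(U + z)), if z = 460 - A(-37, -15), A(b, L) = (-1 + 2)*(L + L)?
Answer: 10126*√290204458/754431 ≈ 228.65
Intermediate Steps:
A(b, L) = 2*L (A(b, L) = 1*(2*L) = 2*L)
U = 1453/4616 (U = 1/(-4616*(-1/1453)) = 1/(4616/1453) = 1453/4616 ≈ 0.31477)
z = 490 (z = 460 - 2*(-15) = 460 - 1*(-30) = 460 + 30 = 490)
5063/(√(U + z)) = 5063/(√(1453/4616 + 490)) = 5063/(√(2263293/4616)) = 5063/((3*√290204458/2308)) = 5063*(2*√290204458/754431) = 10126*√290204458/754431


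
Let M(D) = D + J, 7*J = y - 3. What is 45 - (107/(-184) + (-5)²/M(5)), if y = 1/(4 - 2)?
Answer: 96151/2392 ≈ 40.197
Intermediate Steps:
y = ½ (y = 1/2 = ½ ≈ 0.50000)
J = -5/14 (J = (½ - 3)/7 = (⅐)*(-5/2) = -5/14 ≈ -0.35714)
M(D) = -5/14 + D (M(D) = D - 5/14 = -5/14 + D)
45 - (107/(-184) + (-5)²/M(5)) = 45 - (107/(-184) + (-5)²/(-5/14 + 5)) = 45 - (107*(-1/184) + 25/(65/14)) = 45 - (-107/184 + 25*(14/65)) = 45 - (-107/184 + 70/13) = 45 - 1*11489/2392 = 45 - 11489/2392 = 96151/2392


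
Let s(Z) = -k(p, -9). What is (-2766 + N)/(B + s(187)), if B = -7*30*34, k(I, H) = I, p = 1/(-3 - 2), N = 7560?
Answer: -23970/35699 ≈ -0.67145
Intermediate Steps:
p = -⅕ (p = 1/(-5) = -⅕ ≈ -0.20000)
s(Z) = ⅕ (s(Z) = -1*(-⅕) = ⅕)
B = -7140 (B = -210*34 = -7140)
(-2766 + N)/(B + s(187)) = (-2766 + 7560)/(-7140 + ⅕) = 4794/(-35699/5) = 4794*(-5/35699) = -23970/35699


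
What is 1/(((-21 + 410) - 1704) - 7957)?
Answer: -1/9272 ≈ -0.00010785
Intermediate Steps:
1/(((-21 + 410) - 1704) - 7957) = 1/((389 - 1704) - 7957) = 1/(-1315 - 7957) = 1/(-9272) = -1/9272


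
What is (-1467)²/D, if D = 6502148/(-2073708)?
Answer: -1115701044003/1625537 ≈ -6.8636e+5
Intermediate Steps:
D = -1625537/518427 (D = 6502148*(-1/2073708) = -1625537/518427 ≈ -3.1355)
(-1467)²/D = (-1467)²/(-1625537/518427) = 2152089*(-518427/1625537) = -1115701044003/1625537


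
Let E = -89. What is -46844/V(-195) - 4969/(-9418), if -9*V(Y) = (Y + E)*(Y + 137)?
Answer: 253277531/9695831 ≈ 26.122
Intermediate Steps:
V(Y) = -(-89 + Y)*(137 + Y)/9 (V(Y) = -(Y - 89)*(Y + 137)/9 = -(-89 + Y)*(137 + Y)/9)
-46844/V(-195) - 4969/(-9418) = -46844/(12193/9 - 16/3*(-195) - ⅑*(-195)²) - 4969/(-9418) = -46844/(12193/9 + 1040 - ⅑*38025) - 4969*(-1/9418) = -46844/(12193/9 + 1040 - 4225) + 4969/9418 = -46844/(-16472/9) + 4969/9418 = -46844*(-9/16472) + 4969/9418 = 105399/4118 + 4969/9418 = 253277531/9695831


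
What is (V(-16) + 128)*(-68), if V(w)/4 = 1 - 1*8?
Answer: -6800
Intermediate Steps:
V(w) = -28 (V(w) = 4*(1 - 1*8) = 4*(1 - 8) = 4*(-7) = -28)
(V(-16) + 128)*(-68) = (-28 + 128)*(-68) = 100*(-68) = -6800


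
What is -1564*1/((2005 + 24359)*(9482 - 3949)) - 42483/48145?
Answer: -1549288996144/1755752004435 ≈ -0.88241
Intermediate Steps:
-1564*1/((2005 + 24359)*(9482 - 3949)) - 42483/48145 = -1564/(26364*5533) - 42483*1/48145 = -1564/145872012 - 42483/48145 = -1564*1/145872012 - 42483/48145 = -391/36468003 - 42483/48145 = -1549288996144/1755752004435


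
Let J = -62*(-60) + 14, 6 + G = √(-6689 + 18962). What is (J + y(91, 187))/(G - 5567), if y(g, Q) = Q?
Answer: -21851733/31046056 - 3921*√12273/31046056 ≈ -0.71784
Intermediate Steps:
G = -6 + √12273 (G = -6 + √(-6689 + 18962) = -6 + √12273 ≈ 104.78)
J = 3734 (J = 3720 + 14 = 3734)
(J + y(91, 187))/(G - 5567) = (3734 + 187)/((-6 + √12273) - 5567) = 3921/(-5573 + √12273)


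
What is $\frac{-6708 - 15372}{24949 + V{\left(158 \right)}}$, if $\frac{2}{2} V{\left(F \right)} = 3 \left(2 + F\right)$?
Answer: $- \frac{22080}{25429} \approx -0.8683$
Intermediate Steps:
$V{\left(F \right)} = 6 + 3 F$ ($V{\left(F \right)} = 3 \left(2 + F\right) = 6 + 3 F$)
$\frac{-6708 - 15372}{24949 + V{\left(158 \right)}} = \frac{-6708 - 15372}{24949 + \left(6 + 3 \cdot 158\right)} = - \frac{22080}{24949 + \left(6 + 474\right)} = - \frac{22080}{24949 + 480} = - \frac{22080}{25429}$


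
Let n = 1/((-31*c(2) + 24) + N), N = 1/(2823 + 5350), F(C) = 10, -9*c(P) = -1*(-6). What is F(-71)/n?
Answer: 10951850/24519 ≈ 446.67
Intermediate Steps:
c(P) = -⅔ (c(P) = -(-1)*(-6)/9 = -⅑*6 = -⅔)
N = 1/8173 ≈ 0.00012235
n = 24519/1095185 (n = 1/((-31*(-⅔) + 24) + 1/8173) = 1/((62/3 + 24) + 1/8173) = 1/(134/3 + 1/8173) = 1/(1095185/24519) = 24519/1095185 ≈ 0.022388)
F(-71)/n = 10/(24519/1095185) = 10*(1095185/24519) = 10951850/24519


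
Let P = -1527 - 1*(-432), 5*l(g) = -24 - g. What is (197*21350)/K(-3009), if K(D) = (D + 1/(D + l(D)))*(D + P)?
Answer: 140899325/413689413 ≈ 0.34059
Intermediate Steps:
l(g) = -24/5 - g/5 (l(g) = (-24 - g)/5 = -24/5 - g/5)
P = -1095 (P = -1527 + 432 = -1095)
K(D) = (-1095 + D)*(D + 1/(-24/5 + 4*D/5)) (K(D) = (D + 1/(D + (-24/5 - D/5)))*(D - 1095) = (D + 1/(-24/5 + 4*D/5))*(-1095 + D) = (-1095 + D)*(D + 1/(-24/5 + 4*D/5)))
(197*21350)/K(-3009) = (197*21350)/(((-5475 - 4404*(-3009)² + 4*(-3009)³ + 26285*(-3009))/(4*(-6 - 3009)))) = 4205950/(((¼)*(-5475 - 4404*9054081 + 4*(-27243729729) - 79091565)/(-3015))) = 4205950/(((¼)*(-1/3015)*(-5475 - 39874172724 - 108974918916 - 79091565))) = 4205950/(((¼)*(-1/3015)*(-148928188680))) = 4205950/(827378826/67) = 4205950*(67/827378826) = 140899325/413689413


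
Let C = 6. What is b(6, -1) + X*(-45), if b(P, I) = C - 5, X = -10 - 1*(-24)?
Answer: -629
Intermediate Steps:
X = 14 (X = -10 + 24 = 14)
b(P, I) = 1 (b(P, I) = 6 - 5 = 1)
b(6, -1) + X*(-45) = 1 + 14*(-45) = 1 - 630 = -629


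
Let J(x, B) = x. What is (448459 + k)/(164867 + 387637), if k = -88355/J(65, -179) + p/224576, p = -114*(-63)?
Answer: 217550379977/268838132992 ≈ 0.80922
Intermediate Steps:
p = 7182
k = -1984194565/1459744 (k = -88355/65 + 7182/224576 = -88355*1/65 + 7182*(1/224576) = -17671/13 + 3591/112288 = -1984194565/1459744 ≈ -1359.3)
(448459 + k)/(164867 + 387637) = (448459 - 1984194565/1459744)/(164867 + 387637) = (652651139931/1459744)/552504 = (652651139931/1459744)*(1/552504) = 217550379977/268838132992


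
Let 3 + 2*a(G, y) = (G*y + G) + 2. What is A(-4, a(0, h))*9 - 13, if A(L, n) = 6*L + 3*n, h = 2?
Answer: -485/2 ≈ -242.50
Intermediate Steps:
a(G, y) = -½ + G/2 + G*y/2 (a(G, y) = -3/2 + ((G*y + G) + 2)/2 = -3/2 + ((G + G*y) + 2)/2 = -3/2 + (2 + G + G*y)/2 = -3/2 + (1 + G/2 + G*y/2) = -½ + G/2 + G*y/2)
A(L, n) = 3*n + 6*L
A(-4, a(0, h))*9 - 13 = (3*(-½ + (½)*0 + (½)*0*2) + 6*(-4))*9 - 13 = (3*(-½ + 0 + 0) - 24)*9 - 13 = (3*(-½) - 24)*9 - 13 = (-3/2 - 24)*9 - 13 = -51/2*9 - 13 = -459/2 - 13 = -485/2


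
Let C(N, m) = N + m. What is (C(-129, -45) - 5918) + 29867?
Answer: 23775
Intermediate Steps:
(C(-129, -45) - 5918) + 29867 = ((-129 - 45) - 5918) + 29867 = (-174 - 5918) + 29867 = -6092 + 29867 = 23775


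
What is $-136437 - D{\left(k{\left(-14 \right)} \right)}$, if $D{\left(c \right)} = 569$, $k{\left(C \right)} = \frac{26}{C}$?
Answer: $-137006$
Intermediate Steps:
$-136437 - D{\left(k{\left(-14 \right)} \right)} = -136437 - 569 = -137006$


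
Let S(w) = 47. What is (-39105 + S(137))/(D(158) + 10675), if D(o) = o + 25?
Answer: -19529/5429 ≈ -3.5972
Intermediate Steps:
D(o) = 25 + o
(-39105 + S(137))/(D(158) + 10675) = (-39105 + 47)/((25 + 158) + 10675) = -39058/(183 + 10675) = -39058/10858 = -39058*1/10858 = -19529/5429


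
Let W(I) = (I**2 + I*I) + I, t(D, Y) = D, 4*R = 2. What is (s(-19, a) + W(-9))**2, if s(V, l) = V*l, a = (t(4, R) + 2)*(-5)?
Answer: 522729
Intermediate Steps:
R = 1/2 (R = (1/4)*2 = 1/2 ≈ 0.50000)
a = -30 (a = (4 + 2)*(-5) = 6*(-5) = -30)
W(I) = I + 2*I**2 (W(I) = (I**2 + I**2) + I = 2*I**2 + I = I + 2*I**2)
(s(-19, a) + W(-9))**2 = (-19*(-30) - 9*(1 + 2*(-9)))**2 = (570 - 9*(1 - 18))**2 = (570 - 9*(-17))**2 = (570 + 153)**2 = 723**2 = 522729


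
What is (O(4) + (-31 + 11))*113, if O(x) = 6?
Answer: -1582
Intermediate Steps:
(O(4) + (-31 + 11))*113 = (6 + (-31 + 11))*113 = (6 - 20)*113 = -14*113 = -1582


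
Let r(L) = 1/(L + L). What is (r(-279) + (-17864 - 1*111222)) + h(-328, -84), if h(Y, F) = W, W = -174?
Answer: -72127081/558 ≈ -1.2926e+5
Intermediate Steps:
r(L) = 1/(2*L)
h(Y, F) = -174
(r(-279) + (-17864 - 1*111222)) + h(-328, -84) = ((½)/(-279) + (-17864 - 1*111222)) - 174 = ((½)*(-1/279) + (-17864 - 111222)) - 174 = (-1/558 - 129086) - 174 = -72029989/558 - 174 = -72127081/558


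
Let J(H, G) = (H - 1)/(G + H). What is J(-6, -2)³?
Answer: 343/512 ≈ 0.66992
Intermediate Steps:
J(H, G) = (-1 + H)/(G + H)
J(-6, -2)³ = ((-1 - 6)/(-2 - 6))³ = (-7/(-8))³ = (-⅛*(-7))³ = (7/8)³ = 343/512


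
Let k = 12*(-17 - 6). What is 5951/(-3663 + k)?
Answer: -5951/3939 ≈ -1.5108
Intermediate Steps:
k = -276 (k = 12*(-23) = -276)
5951/(-3663 + k) = 5951/(-3663 - 276) = 5951/(-3939) = 5951*(-1/3939) = -5951/3939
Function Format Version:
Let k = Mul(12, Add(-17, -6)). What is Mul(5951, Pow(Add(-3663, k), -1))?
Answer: Rational(-5951, 3939) ≈ -1.5108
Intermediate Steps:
k = -276 (k = Mul(12, -23) = -276)
Mul(5951, Pow(Add(-3663, k), -1)) = Mul(5951, Pow(Add(-3663, -276), -1)) = Mul(5951, Pow(-3939, -1)) = Mul(5951, Rational(-1, 3939)) = Rational(-5951, 3939)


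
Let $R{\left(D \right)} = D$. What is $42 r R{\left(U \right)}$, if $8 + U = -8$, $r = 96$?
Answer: $-64512$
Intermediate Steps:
$U = -16$ ($U = -8 - 8 = -16$)
$42 r R{\left(U \right)} = 42 \cdot 96 \left(-16\right) = 4032 \left(-16\right) = -64512$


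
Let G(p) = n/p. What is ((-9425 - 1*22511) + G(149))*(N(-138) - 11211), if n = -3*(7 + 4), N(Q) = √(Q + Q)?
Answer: 53347509867/149 - 9516994*I*√69/149 ≈ 3.5804e+8 - 5.3056e+5*I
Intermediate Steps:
N(Q) = √2*√Q (N(Q) = √(2*Q) = √2*√Q)
n = -33 (n = -3*11 = -33)
G(p) = -33/p
((-9425 - 1*22511) + G(149))*(N(-138) - 11211) = ((-9425 - 1*22511) - 33/149)*(√2*√(-138) - 11211) = ((-9425 - 22511) - 33*1/149)*(√2*(I*√138) - 11211) = (-31936 - 33/149)*(2*I*√69 - 11211) = -4758497*(-11211 + 2*I*√69)/149 = 53347509867/149 - 9516994*I*√69/149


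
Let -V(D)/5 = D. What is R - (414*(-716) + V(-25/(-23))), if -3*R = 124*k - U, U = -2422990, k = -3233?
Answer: -26054623/69 ≈ -3.7760e+5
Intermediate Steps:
V(D) = -5*D
R = -2022098/3 (R = -(124*(-3233) - 1*(-2422990))/3 = -(-400892 + 2422990)/3 = -⅓*2022098 = -2022098/3 ≈ -6.7403e+5)
R - (414*(-716) + V(-25/(-23))) = -2022098/3 - (414*(-716) - (-125)/(-23)) = -2022098/3 - (-296424 - (-125)*(-1)/23) = -2022098/3 - (-296424 - 5*25/23) = -2022098/3 - (-296424 - 125/23) = -2022098/3 - 1*(-6817877/23) = -2022098/3 + 6817877/23 = -26054623/69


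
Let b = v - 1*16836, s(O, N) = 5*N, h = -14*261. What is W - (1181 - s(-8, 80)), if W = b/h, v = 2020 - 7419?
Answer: -2831539/3654 ≈ -774.92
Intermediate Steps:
v = -5399
h = -3654
b = -22235 (b = -5399 - 1*16836 = -5399 - 16836 = -22235)
W = 22235/3654 (W = -22235/(-3654) = -22235*(-1/3654) = 22235/3654 ≈ 6.0851)
W - (1181 - s(-8, 80)) = 22235/3654 - (1181 - 5*80) = 22235/3654 - (1181 - 1*400) = 22235/3654 - (1181 - 400) = 22235/3654 - 1*781 = 22235/3654 - 781 = -2831539/3654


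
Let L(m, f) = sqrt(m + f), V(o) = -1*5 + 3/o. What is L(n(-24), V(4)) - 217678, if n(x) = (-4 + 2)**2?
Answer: -217678 + I/2 ≈ -2.1768e+5 + 0.5*I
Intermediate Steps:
n(x) = 4 (n(x) = (-2)**2 = 4)
V(o) = -5 + 3/o
L(m, f) = sqrt(f + m)
L(n(-24), V(4)) - 217678 = sqrt((-5 + 3/4) + 4) - 217678 = sqrt(-17/4 + 4) - 217678 = sqrt(-1/4) - 217678 = I/2 - 217678 = -217678 + I/2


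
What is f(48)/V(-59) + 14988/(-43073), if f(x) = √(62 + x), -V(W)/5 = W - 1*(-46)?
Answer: -14988/43073 + √110/65 ≈ -0.18661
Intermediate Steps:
V(W) = -230 - 5*W (V(W) = -5*(W - 1*(-46)) = -5*(W + 46) = -5*(46 + W) = -230 - 5*W)
f(48)/V(-59) + 14988/(-43073) = √(62 + 48)/(-230 - 5*(-59)) + 14988/(-43073) = √110/(-230 + 295) + 14988*(-1/43073) = √110/65 - 14988/43073 = -14988/43073 + √110/65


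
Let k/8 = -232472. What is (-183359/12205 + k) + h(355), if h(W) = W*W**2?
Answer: 523339219936/12205 ≈ 4.2879e+7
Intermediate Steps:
k = -1859776 (k = 8*(-232472) = -1859776)
h(W) = W**3
(-183359/12205 + k) + h(355) = (-183359/12205 - 1859776) + 355**3 = (-183359*1/12205 - 1859776) + 44738875 = (-183359/12205 - 1859776) + 44738875 = -22698749439/12205 + 44738875 = 523339219936/12205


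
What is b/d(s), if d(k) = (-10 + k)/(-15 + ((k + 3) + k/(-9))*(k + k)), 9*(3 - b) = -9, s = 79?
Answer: 415948/621 ≈ 669.80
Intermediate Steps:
b = 4 (b = 3 - 1/9*(-9) = 3 + 1 = 4)
d(k) = (-10 + k)/(-15 + 2*k*(3 + 8*k/9)) (d(k) = (-10 + k)/(-15 + ((3 + k) + k*(-1/9))*(2*k)) = (-10 + k)/(-15 + ((3 + k) - k/9)*(2*k)) = (-10 + k)/(-15 + (3 + 8*k/9)*(2*k)) = (-10 + k)/(-15 + 2*k*(3 + 8*k/9)))
b/d(s) = 4/((9*(-10 + 79)/(-135 + 16*79**2 + 54*79))) = 4/((9*69/(-135 + 16*6241 + 4266))) = 4/((9*69/(-135 + 99856 + 4266))) = 4/((9*69/103987)) = 4/((9*(1/103987)*69)) = 4/(621/103987) = 4*(103987/621) = 415948/621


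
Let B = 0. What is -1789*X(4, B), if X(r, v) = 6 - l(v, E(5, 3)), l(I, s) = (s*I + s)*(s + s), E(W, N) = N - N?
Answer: -10734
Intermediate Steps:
E(W, N) = 0
l(I, s) = 2*s*(s + I*s) (l(I, s) = (I*s + s)*(2*s) = (s + I*s)*(2*s) = 2*s*(s + I*s))
X(r, v) = 6 (X(r, v) = 6 - 2*0²*(1 + v) = 6 - 2*0*(1 + v) = 6 - 1*0 = 6 + 0 = 6)
-1789*X(4, B) = -1789*6 = -10734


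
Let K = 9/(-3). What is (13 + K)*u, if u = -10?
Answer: -100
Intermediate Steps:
K = -3 (K = 9*(-1/3) = -3)
(13 + K)*u = (13 - 3)*(-10) = 10*(-10) = -100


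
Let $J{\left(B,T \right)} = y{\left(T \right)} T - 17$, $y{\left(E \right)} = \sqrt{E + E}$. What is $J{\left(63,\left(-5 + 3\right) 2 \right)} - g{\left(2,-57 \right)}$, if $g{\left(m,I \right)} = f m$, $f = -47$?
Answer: $77 - 8 i \sqrt{2} \approx 77.0 - 11.314 i$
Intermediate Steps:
$y{\left(E \right)} = \sqrt{2} \sqrt{E}$ ($y{\left(E \right)} = \sqrt{2 E} = \sqrt{2} \sqrt{E}$)
$J{\left(B,T \right)} = -17 + \sqrt{2} T^{\frac{3}{2}}$ ($J{\left(B,T \right)} = \sqrt{2} \sqrt{T} T - 17 = \sqrt{2} T^{\frac{3}{2}} - 17 = -17 + \sqrt{2} T^{\frac{3}{2}}$)
$g{\left(m,I \right)} = - 47 m$
$J{\left(63,\left(-5 + 3\right) 2 \right)} - g{\left(2,-57 \right)} = \left(-17 + \sqrt{2} \left(\left(-5 + 3\right) 2\right)^{\frac{3}{2}}\right) - \left(-47\right) 2 = \left(-17 + \sqrt{2} \left(\left(-2\right) 2\right)^{\frac{3}{2}}\right) - -94 = \left(-17 + \sqrt{2} \left(-4\right)^{\frac{3}{2}}\right) + 94 = \left(-17 + \sqrt{2} \left(- 8 i\right)\right) + 94 = \left(-17 - 8 i \sqrt{2}\right) + 94 = 77 - 8 i \sqrt{2}$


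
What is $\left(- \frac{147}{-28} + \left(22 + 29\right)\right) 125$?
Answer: $\frac{28125}{4} \approx 7031.3$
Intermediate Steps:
$\left(- \frac{147}{-28} + \left(22 + 29\right)\right) 125 = \left(\left(-147\right) \left(- \frac{1}{28}\right) + 51\right) 125 = \left(\frac{21}{4} + 51\right) 125 = \frac{225}{4} \cdot 125 = \frac{28125}{4}$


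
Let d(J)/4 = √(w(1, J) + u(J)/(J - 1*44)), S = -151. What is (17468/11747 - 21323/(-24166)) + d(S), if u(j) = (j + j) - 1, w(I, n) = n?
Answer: 672612969/283878002 + 4*I*√631410/65 ≈ 2.3694 + 48.899*I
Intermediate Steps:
u(j) = -1 + 2*j (u(j) = 2*j - 1 = -1 + 2*j)
d(J) = 4*√(J + (-1 + 2*J)/(-44 + J)) (d(J) = 4*√(J + (-1 + 2*J)/(J - 1*44)) = 4*√(J + (-1 + 2*J)/(J - 44)) = 4*√(J + (-1 + 2*J)/(-44 + J)))
(17468/11747 - 21323/(-24166)) + d(S) = (17468/11747 - 21323/(-24166)) + 4*√((-1 + (-151)² - 42*(-151))/(-44 - 151)) = (17468*(1/11747) - 21323*(-1/24166)) + 4*√((-1 + 22801 + 6342)/(-195)) = (17468/11747 + 21323/24166) + 4*√(-1/195*29142) = 672612969/283878002 + 4*√(-9714/65) = 672612969/283878002 + 4*(I*√631410/65) = 672612969/283878002 + 4*I*√631410/65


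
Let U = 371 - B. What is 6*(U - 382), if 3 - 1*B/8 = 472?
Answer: 22446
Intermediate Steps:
B = -3752 (B = 24 - 8*472 = 24 - 3776 = -3752)
U = 4123 (U = 371 - 1*(-3752) = 371 + 3752 = 4123)
6*(U - 382) = 6*(4123 - 382) = 6*3741 = 22446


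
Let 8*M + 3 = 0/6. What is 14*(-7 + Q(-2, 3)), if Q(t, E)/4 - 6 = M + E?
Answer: 385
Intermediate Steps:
M = -3/8 (M = -3/8 + (0/6)/8 = -3/8 + (0*(1/6))/8 = -3/8 + (1/8)*0 = -3/8 + 0 = -3/8 ≈ -0.37500)
Q(t, E) = 45/2 + 4*E (Q(t, E) = 24 + 4*(-3/8 + E) = 24 + (-3/2 + 4*E) = 45/2 + 4*E)
14*(-7 + Q(-2, 3)) = 14*(-7 + (45/2 + 4*3)) = 14*(-7 + (45/2 + 12)) = 14*(-7 + 69/2) = 14*(55/2) = 385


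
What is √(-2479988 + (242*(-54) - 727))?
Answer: 3*I*√277087 ≈ 1579.2*I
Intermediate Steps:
√(-2479988 + (242*(-54) - 727)) = √(-2479988 + (-13068 - 727)) = √(-2479988 - 13795) = √(-2493783) = 3*I*√277087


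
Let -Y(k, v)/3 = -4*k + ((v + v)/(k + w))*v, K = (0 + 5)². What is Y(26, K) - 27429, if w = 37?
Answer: -570707/21 ≈ -27177.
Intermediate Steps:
K = 25 (K = 5² = 25)
Y(k, v) = 12*k - 6*v²/(37 + k) (Y(k, v) = -3*(-4*k + ((v + v)/(k + 37))*v) = -3*(-4*k + ((2*v)/(37 + k))*v) = -3*(-4*k + (2*v/(37 + k))*v) = -3*(-4*k + 2*v²/(37 + k)) = 12*k - 6*v²/(37 + k))
Y(26, K) - 27429 = 6*(-1*25² + 2*26² + 74*26)/(37 + 26) - 27429 = 6*(-1*625 + 2*676 + 1924)/63 - 27429 = 6*(1/63)*(-625 + 1352 + 1924) - 27429 = 6*(1/63)*2651 - 27429 = 5302/21 - 27429 = -570707/21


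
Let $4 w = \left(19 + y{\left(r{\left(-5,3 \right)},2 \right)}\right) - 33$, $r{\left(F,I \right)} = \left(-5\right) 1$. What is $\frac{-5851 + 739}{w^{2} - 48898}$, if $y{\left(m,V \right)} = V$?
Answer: $\frac{5112}{48889} \approx 0.10456$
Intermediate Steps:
$r{\left(F,I \right)} = -5$
$w = -3$ ($w = \frac{\left(19 + 2\right) - 33}{4} = \frac{21 - 33}{4} = \frac{1}{4} \left(-12\right) = -3$)
$\frac{-5851 + 739}{w^{2} - 48898} = \frac{-5851 + 739}{\left(-3\right)^{2} - 48898} = - \frac{5112}{9 - 48898} = - \frac{5112}{-48889} = \left(-5112\right) \left(- \frac{1}{48889}\right) = \frac{5112}{48889}$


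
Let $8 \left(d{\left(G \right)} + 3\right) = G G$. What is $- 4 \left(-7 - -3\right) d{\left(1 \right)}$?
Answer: $-46$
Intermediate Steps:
$d{\left(G \right)} = -3 + \frac{G^{2}}{8}$ ($d{\left(G \right)} = -3 + \frac{G G}{8} = -3 + \frac{G^{2}}{8}$)
$- 4 \left(-7 - -3\right) d{\left(1 \right)} = - 4 \left(-7 - -3\right) \left(-3 + \frac{1^{2}}{8}\right) = - 4 \left(-7 + 3\right) \left(-3 + \frac{1}{8} \cdot 1\right) = \left(-4\right) \left(-4\right) \left(-3 + \frac{1}{8}\right) = 16 \left(- \frac{23}{8}\right) = -46$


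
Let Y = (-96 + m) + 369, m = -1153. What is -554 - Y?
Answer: 326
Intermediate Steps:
Y = -880 (Y = (-96 - 1153) + 369 = -1249 + 369 = -880)
-554 - Y = -554 - 1*(-880) = -554 + 880 = 326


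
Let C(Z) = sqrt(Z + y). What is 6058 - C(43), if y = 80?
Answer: 6058 - sqrt(123) ≈ 6046.9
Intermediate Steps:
C(Z) = sqrt(80 + Z) (C(Z) = sqrt(Z + 80) = sqrt(80 + Z))
6058 - C(43) = 6058 - sqrt(80 + 43) = 6058 - sqrt(123)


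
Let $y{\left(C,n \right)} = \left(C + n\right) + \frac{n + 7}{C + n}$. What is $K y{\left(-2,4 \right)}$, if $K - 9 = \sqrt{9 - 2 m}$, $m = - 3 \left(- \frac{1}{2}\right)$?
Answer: $\frac{135}{2} + \frac{15 \sqrt{6}}{2} \approx 85.871$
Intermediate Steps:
$m = \frac{3}{2}$ ($m = - 3 \left(\left(-1\right) \frac{1}{2}\right) = \left(-3\right) \left(- \frac{1}{2}\right) = \frac{3}{2} \approx 1.5$)
$y{\left(C,n \right)} = C + n + \frac{7 + n}{C + n}$ ($y{\left(C,n \right)} = \left(C + n\right) + \frac{7 + n}{C + n} = C + n + \frac{7 + n}{C + n}$)
$K = 9 + \sqrt{6}$ ($K = 9 + \sqrt{9 - 3} = 9 + \sqrt{6} \approx 11.449$)
$K y{\left(-2,4 \right)} = \left(9 + \sqrt{6}\right) \frac{7 + 4 + \left(-2\right)^{2} + 4^{2} + 2 \left(-2\right) 4}{-2 + 4} = \left(9 + \sqrt{6}\right) \frac{7 + 4 + 4 + 16 - 16}{2} = \left(9 + \sqrt{6}\right) \frac{1}{2} \cdot 15 = \left(9 + \sqrt{6}\right) \frac{15}{2} = \frac{135}{2} + \frac{15 \sqrt{6}}{2}$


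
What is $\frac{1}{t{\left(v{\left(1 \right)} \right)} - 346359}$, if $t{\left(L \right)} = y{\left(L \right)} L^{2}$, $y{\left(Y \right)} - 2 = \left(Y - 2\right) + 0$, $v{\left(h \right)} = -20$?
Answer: $- \frac{1}{354359} \approx -2.822 \cdot 10^{-6}$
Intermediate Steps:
$y{\left(Y \right)} = Y$ ($y{\left(Y \right)} = 2 + \left(\left(Y - 2\right) + 0\right) = 2 + \left(\left(-2 + Y\right) + 0\right) = 2 + \left(-2 + Y\right) = Y$)
$t{\left(L \right)} = L^{3}$ ($t{\left(L \right)} = L L^{2} = L^{3}$)
$\frac{1}{t{\left(v{\left(1 \right)} \right)} - 346359} = \frac{1}{\left(-20\right)^{3} - 346359} = \frac{1}{-8000 - 346359} = \frac{1}{-354359} = - \frac{1}{354359}$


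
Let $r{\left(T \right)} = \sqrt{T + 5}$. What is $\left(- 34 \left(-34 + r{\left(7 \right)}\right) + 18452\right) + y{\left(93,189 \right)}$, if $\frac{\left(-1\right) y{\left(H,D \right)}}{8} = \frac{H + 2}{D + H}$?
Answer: $\frac{2764348}{141} - 68 \sqrt{3} \approx 19488.0$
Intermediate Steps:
$r{\left(T \right)} = \sqrt{5 + T}$
$y{\left(H,D \right)} = - \frac{8 \left(2 + H\right)}{D + H}$ ($y{\left(H,D \right)} = - 8 \frac{H + 2}{D + H} = - 8 \frac{2 + H}{D + H} = - \frac{8 \left(2 + H\right)}{D + H}$)
$\left(- 34 \left(-34 + r{\left(7 \right)}\right) + 18452\right) + y{\left(93,189 \right)} = \left(- 34 \left(-34 + \sqrt{5 + 7}\right) + 18452\right) + \frac{8 \left(-2 - 93\right)}{189 + 93} = \left(- 34 \left(-34 + \sqrt{12}\right) + 18452\right) + \frac{8 \left(-2 - 93\right)}{282} = \left(- 34 \left(-34 + 2 \sqrt{3}\right) + 18452\right) + 8 \cdot \frac{1}{282} \left(-95\right) = \left(\left(1156 - 68 \sqrt{3}\right) + 18452\right) - \frac{380}{141} = \left(19608 - 68 \sqrt{3}\right) - \frac{380}{141} = \frac{2764348}{141} - 68 \sqrt{3}$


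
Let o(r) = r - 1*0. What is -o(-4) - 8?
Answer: -4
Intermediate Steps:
o(r) = r (o(r) = r + 0 = r)
-o(-4) - 8 = -1*(-4) - 8 = 4 - 8 = -4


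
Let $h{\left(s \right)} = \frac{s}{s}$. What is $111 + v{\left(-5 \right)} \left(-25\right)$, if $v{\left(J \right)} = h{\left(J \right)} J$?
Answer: $236$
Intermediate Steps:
$h{\left(s \right)} = 1$
$v{\left(J \right)} = J$ ($v{\left(J \right)} = 1 J = J$)
$111 + v{\left(-5 \right)} \left(-25\right) = 111 - -125 = 111 + 125 = 236$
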